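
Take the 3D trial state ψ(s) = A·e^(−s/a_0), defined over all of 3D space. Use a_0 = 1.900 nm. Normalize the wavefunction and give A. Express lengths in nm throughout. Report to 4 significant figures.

A ≈ 0.2154 nm^(-3/2)

We need A² ∫|f|² 4πs² ds = 1, taking the integral from 0 to ∞.
With ψ = A·e^(−s/a_0), the integral evaluates to A²·[π·a_0^3].
Plugging in a_0 = 1.900 yields A = 0.21542.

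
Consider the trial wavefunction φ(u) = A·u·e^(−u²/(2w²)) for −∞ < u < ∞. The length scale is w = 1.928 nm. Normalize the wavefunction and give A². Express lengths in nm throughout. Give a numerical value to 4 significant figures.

We need A² ∫|f|² du = 1, taking the integral from −∞ to ∞.
Using the Gaussian integral ∫_{−∞}^{∞} e^(−αu²) du = √(π/α), with φ = A·u·e^(−u²/(2w²)), the integral evaluates to A²·[√(π)·w^3/2].
Setting this equal to 1 gives A² = 1/(√(π)·w^3/2).
With w = 1.928: A² = 0.15745 and A = 0.39680.

A^2 ≈ 0.1574 nm^(-3)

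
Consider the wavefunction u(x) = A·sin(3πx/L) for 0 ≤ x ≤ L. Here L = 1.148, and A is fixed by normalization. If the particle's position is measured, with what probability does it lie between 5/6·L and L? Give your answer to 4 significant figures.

The probability is P = ∫ |u|² dx over [5/6·L, L].
Since A² = 1/(L/2), this is the region integral divided by the full normalization integral.
In terms of t = x/L (A² and the length scale cancel between numerator and denominator), P = [∫_{5/6}^{1} sin(3·π·t)^2 dt] / [∫_{0}^{1} sin(3·π·t)^2 dt].
An antiderivative of sin(3·π·t)^2 is t/2 - sin(6·π·t)/(12·π); evaluating from 5/6 to 1 gives 1/12, while the full integral is 1/2.
This works out to P = 1/6.

P ≈ 0.1667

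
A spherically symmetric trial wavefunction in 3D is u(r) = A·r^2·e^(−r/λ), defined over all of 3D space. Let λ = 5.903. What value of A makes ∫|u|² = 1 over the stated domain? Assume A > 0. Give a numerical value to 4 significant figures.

Require ∫ |u|² 4πr² dr = 1 over the whole domain.
With ∫₀^∞ r^6 e^(−αr) dr = 6!/α^7, with u = A·r^2·e^(−r/λ), the integral evaluates to A²·[45·π·λ^7/2].
Hence A² = 1/[45·π·λ^7/2].
Substituting λ = 5.903 gives A² = 5.6645E-8, so A = 0.00023800.

A ≈ 0.0002380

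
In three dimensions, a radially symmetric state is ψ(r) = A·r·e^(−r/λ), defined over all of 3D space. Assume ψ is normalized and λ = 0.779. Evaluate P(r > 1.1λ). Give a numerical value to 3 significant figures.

With dV = 4πr²dr, the probability is ∫|ψ|² dV over r > 1.1λ.
Normalization gives A² = 1/(3·π·λ^5).
Substituting u = r/λ, A², 4π and the length scale all cancel in the ratio: P = ∫_{1.1}^{∞} u^4·e^(-2·u) du / ∫_{0}^{∞} u^4·e^(-2·u) du.
Using ∫ u^4·e^(-2·u) du = -(u^4/2 + u^3 + 3·u^2/2 + 3·u/2 + 3/4)·e^(-2·u), the numerator is ≈ 0.69563 and the denominator is 3/4.
Taking the ratio yields P = 0.9275.

P ≈ 0.928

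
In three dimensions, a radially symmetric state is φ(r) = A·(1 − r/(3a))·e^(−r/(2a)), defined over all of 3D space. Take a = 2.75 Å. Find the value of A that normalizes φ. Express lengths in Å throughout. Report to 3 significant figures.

The normalization condition is ∫|φ|² 4πr² dr = 1 from 0 to ∞.
In 3D with spherical symmetry the volume element is 4πr² dr.
The integral (without the A² prefactor) comes out to 8·π·a^3/3.
So A² = (8·π·a^3/3)^(−1).
Substituting a = 2.75 gives A² = 0.005740, so A = 0.07576.

A ≈ 0.0758 Å^(-3/2)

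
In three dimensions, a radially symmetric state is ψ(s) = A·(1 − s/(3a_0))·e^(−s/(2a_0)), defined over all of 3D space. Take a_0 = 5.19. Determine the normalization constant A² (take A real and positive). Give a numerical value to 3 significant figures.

A^2 ≈ 0.000854

Normalization requires ∫|ψ|² 4πs² ds = 1, integrated from 0 to ∞.
Recall ∫₀^∞ s^m e^(−s/β) ds = m!·β^(m+1), the integral (without the A² prefactor) comes out to 8·π·a_0^3/3.
Hence A² = 1/[8·π·a_0^3/3].
Substituting a_0 = 5.19 gives A² = 0.0008538, so A = 0.02922.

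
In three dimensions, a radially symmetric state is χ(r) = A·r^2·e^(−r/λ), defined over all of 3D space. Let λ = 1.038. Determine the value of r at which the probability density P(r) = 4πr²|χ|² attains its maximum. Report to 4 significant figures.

r ≈ 3.114

The maximum of P(r) = 4πr²|χ|² occurs where its derivative vanishes.
Solving yields r = 3·λ.
With λ = 1.038, the most probable radial distance is 3.1140.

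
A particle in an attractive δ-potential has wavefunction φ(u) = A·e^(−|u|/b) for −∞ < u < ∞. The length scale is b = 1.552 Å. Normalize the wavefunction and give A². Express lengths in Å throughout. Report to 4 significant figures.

A^2 ≈ 0.6443 Å^(-1)

We need A² ∫|f|² du = 1, taking the integral from −∞ to ∞.
Carrying out the integral gives A² · b.
Substituting b = 1.552 gives A² = 0.64433, so A = 0.80270.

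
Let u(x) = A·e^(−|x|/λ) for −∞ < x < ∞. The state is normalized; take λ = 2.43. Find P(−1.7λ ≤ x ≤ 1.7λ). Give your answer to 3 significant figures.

The probability is P = ∫ |u|² dx over [−1.7λ, 1.7λ].
Since A² = 1/(λ), this is the region integral divided by the full normalization integral.
By symmetry take twice the x ≥ 0 contribution in numerator and denominator; the 2's cancel. In terms of t = x/λ (A² and the length scale cancel between numerator and denominator), P = [∫_{0}^{1.7} e^(-2·t) dt] / [∫_{0}^{∞} e^(-2·t) dt].
An antiderivative of e^(-2·t) is -e^(-2·t)/2; evaluating from 0 to 1.7 gives 1/2 - e^(-17/5)/2, while the full integral is 1/2.
Taking the ratio, P = 0.9666.

P ≈ 0.967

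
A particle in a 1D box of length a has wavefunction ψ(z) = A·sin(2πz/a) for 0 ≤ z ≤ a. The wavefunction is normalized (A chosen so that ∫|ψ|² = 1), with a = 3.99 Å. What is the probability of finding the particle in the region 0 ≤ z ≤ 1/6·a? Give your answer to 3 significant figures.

The probability is P = ∫ |ψ|² dz over [0, 1/6·a].
With A² fixed by ∫|ψ|² = 1, i.e. A² = (a/2)^(−1), substitute and integrate.
Substituting u = z/a, A² and the length scale cancel in the ratio: P = ∫_{0}^{1/6} sin(2·π·u)^2 du / ∫_{0}^{1} sin(2·π·u)^2 du.
Using ∫ sin(2·π·u)^2 du = u/2 - sin(4·π·u)/(8·π), the numerator is -√(3)/(16·π) + 1/12 and the denominator is 1/2.
This works out to P = (-√(3)/8 + π/6)/π.

P ≈ 0.0978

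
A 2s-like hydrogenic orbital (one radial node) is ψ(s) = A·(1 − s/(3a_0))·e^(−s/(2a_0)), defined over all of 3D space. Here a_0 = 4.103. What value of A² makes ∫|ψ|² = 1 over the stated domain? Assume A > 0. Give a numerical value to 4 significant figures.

Normalization requires ∫|ψ|² 4πs² ds = 1, integrated from 0 to ∞.
In 3D with spherical symmetry the volume element is 4πs² ds.
Using ∫₀^∞ sⁿ e^(−αs) ds = n!/αⁿ⁺¹, ∫|ψ|² 4πs² ds = A²·(8·π·a_0^3/3).
Substituting a_0 = 4.103 gives A² = 0.0017281, so A = 0.041571.

A^2 ≈ 0.001728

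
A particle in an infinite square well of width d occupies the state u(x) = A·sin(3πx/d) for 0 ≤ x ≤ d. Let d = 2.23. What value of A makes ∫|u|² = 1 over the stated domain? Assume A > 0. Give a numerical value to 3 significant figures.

The normalization condition is ∫|u|² dx = 1 from 0 to d.
∫|u|² dx = A²·(d/2).
Substituting d = 2.23 gives A² = 0.8969, so A = 0.9470.

A ≈ 0.947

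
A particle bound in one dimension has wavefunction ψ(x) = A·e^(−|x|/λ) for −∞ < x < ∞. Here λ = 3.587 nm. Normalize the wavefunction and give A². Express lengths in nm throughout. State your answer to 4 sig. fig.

The normalization condition is ∫|ψ|² dx = 1 from −∞ to ∞.
The integral (without the A² prefactor) comes out to λ.
Substituting λ = 3.587 gives A² = 0.27878, so A = 0.52800.

A^2 ≈ 0.2788 nm^(-1)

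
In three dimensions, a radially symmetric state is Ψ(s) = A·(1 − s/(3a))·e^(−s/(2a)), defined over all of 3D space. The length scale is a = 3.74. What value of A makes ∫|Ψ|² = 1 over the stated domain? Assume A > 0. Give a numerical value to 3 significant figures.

A ≈ 0.0478

Require ∫ |Ψ|² 4πs² ds = 1 over the whole domain.
(Spherical symmetry: dV = 4πs² ds.)
Using ∫₀^∞ sⁿ e^(−αs) ds = n!/αⁿ⁺¹, ∫|Ψ|² 4πs² ds = A²·(8·π·a^3/3).
Hence A² = 1/[8·π·a^3/3].
Substituting a = 3.74 gives A² = 0.002282, so A = 0.04777.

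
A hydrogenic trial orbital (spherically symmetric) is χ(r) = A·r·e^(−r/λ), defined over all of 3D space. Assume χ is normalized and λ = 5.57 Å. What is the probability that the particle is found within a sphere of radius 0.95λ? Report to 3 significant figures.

P ≈ 0.0441

Integrate the radial probability density 4πr²|χ|² over r ≤ 0.95λ.
The full normalization integral is A²·[3·π·λ^5] = 1, fixing A².
Substituting u = r/λ, A², 4π and the length scale all cancel in the ratio: P = ∫_{0}^{0.95} u^4·e^(-2·u) du / ∫_{0}^{∞} u^4·e^(-2·u) du.
Using ∫ u^4·e^(-2·u) du = -(u^4/2 + u^3 + 3·u^2/2 + 3·u/2 + 3/4)·e^(-2·u), the numerator is ≈ 0.033061 and the denominator is 3/4.
The region integral divided by the full integral gives P = 0.04408.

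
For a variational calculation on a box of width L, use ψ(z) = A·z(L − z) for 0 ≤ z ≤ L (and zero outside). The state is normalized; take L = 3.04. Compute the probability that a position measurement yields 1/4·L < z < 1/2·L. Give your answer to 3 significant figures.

P ≈ 0.396

The probability is P = ∫ |ψ|² dz over [1/4·L, 1/2·L].
The normalization integral ∫|ψ|²dz over the whole domain equals L^5/30·A², and A² cancels in the ratio.
Substituting u = z/L, A² and the length scale cancel in the ratio: P = ∫_{1/4}^{1/2} u^2·(1 - u)^2 du / ∫_{0}^{1} u^2·(1 - u)^2 du.
Using ∫ u^2·(1 - u)^2 du = u^3·(6·u^2 - 15·u + 10)/30, the numerator is ≈ 0.013216 and the denominator is 1/30.
The result is P = 203/512.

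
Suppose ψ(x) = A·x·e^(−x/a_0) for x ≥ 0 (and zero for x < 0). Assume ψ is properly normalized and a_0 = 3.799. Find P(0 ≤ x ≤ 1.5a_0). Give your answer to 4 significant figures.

The probability is P = ∫ |ψ|² dx over [0, 1.5a_0].
Since A² = 1/(a_0^3/4), this is the region integral divided by the full normalization integral.
In terms of u = x/a_0 (A² and the length scale cancel between numerator and denominator), P = [∫_{0}^{1.5} u^2·e^(-2·u) du] / [∫_{0}^{∞} u^2·e^(-2·u) du].
Using ∫ u^2·e^(-2·u) du = -(2·u^2 + 2·u + 1)·e^(-2·u)/4, the numerator is 1/4 - 17·e^(-3)/8 and the denominator is 1/4.
Taking the ratio, P = 0.57681.

P ≈ 0.5768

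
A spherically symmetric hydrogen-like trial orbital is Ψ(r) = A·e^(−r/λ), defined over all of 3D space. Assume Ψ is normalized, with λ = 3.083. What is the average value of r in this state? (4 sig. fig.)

⟨r⟩ ≈ 4.625

⟨r⟩ = ∫ r |Ψ|² 4πr² dr over the full domain.
With ∫₀^∞ r^3 e^(−αr) dr = 3!/α^4, the ratio of the moment integral to the normalization integral gives ⟨r⟩ = 3·λ/2.
Putting λ = 3.083 gives 4.6245.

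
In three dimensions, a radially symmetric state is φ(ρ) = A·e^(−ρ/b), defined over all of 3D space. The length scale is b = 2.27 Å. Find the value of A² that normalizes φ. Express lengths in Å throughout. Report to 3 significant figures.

The normalization condition is ∫|φ|² 4πρ² dρ = 1 from 0 to ∞.
(Spherical symmetry: dV = 4πρ² dρ.)
With ∫₀^∞ ρ^2 e^(−αρ) dρ = 2!/α^3, ∫|φ|² 4πρ² dρ = A²·(π·b^3).
Substituting b = 2.27 gives A² = 0.02721, so A = 0.1650.

A^2 ≈ 0.0272 Å^(-3)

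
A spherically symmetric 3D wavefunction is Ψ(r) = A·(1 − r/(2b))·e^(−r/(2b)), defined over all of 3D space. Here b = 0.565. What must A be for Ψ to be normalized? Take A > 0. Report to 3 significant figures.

A ≈ 0.470

We need A² ∫|f|² 4πr² dr = 1, taking the integral from 0 to ∞.
(Spherical symmetry: dV = 4πr² dr.)
With ∫₀^∞ r^4 e^(−αr) dr = 4!/α^5, carrying out the integral gives A² · 8·π·b^3.
So A² = (8·π·b^3)^(−1).
Plugging in b = 0.565 yields A = 0.4697.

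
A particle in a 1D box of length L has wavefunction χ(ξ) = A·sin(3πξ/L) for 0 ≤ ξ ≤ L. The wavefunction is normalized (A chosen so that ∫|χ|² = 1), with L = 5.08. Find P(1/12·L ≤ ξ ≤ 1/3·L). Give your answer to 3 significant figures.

P ≈ 0.303

|χ|² is the probability density, so P = ∫_{1/12·L}^{1/3·L} |χ|² dξ.
The normalization integral ∫|χ|²dξ over the whole domain equals L/2·A², and A² cancels in the ratio.
In terms of u = ξ/L (A² and the length scale cancel between numerator and denominator), P = [∫_{1/12}^{1/3} sin(3·π·u)^2 du] / [∫_{0}^{1} sin(3·π·u)^2 du].
An antiderivative of sin(3·π·u)^2 is u/2 - sin(6·π·u)/(12·π); evaluating from 1/12 to 1/3 gives 1/(12·π) + 1/8, while the full integral is 1/2.
Evaluating gives P = (2 + 3·π)/(12·π).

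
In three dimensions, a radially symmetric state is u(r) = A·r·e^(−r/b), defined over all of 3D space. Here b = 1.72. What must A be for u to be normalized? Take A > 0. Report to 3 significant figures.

We need A² ∫|f|² 4πr² dr = 1, taking the integral from 0 to ∞.
The angular integral contributes 4π, leaving ∫₀^∞ r²|u|² dr.
∫|u|² 4πr² dr = A²·(3·π·b^5).
So A² = (3·π·b^5)^(−1).
Substituting b = 1.72 gives A² = 0.007048, so A = 0.08395.

A ≈ 0.0840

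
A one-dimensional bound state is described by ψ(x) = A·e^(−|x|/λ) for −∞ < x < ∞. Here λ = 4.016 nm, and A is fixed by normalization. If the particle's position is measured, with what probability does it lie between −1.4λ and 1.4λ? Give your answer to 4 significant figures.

P = ∫_{−1.4λ}^{1.4λ} |ψ(x)|² dx.
With A² fixed by ∫|ψ|² = 1, i.e. A² = (λ)^(−1), substitute and integrate.
By symmetry take twice the x ≥ 0 contribution in numerator and denominator; the 2's cancel. In terms of u = x/λ (A² and the length scale cancel between numerator and denominator), P = [∫_{0}^{1.4} e^(-2·u) du] / [∫_{0}^{∞} e^(-2·u) du].
Using ∫ e^(-2·u) du = -e^(-2·u)/2, the numerator is 1/2 - e^(-14/5)/2 and the denominator is 1/2.
This works out to P = 0.93919.

P ≈ 0.9392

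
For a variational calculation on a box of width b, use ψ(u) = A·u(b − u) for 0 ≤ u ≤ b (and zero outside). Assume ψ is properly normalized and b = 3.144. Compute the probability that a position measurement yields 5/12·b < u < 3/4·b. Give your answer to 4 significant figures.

|ψ|² is the probability density, so P = ∫_{5/12·b}^{3/4·b} |ψ|² du.
Since A² = 1/(b^5/30), this is the region integral divided by the full normalization integral.
In terms of t = u/b (A² and the length scale cancel between numerator and denominator), P = [∫_{5/12}^{3/4} t^2·(1 - t)^2 dt] / [∫_{0}^{1} t^2·(1 - t)^2 dt].
With ∫ t^2·(1 - t)^2 dt = t^3·(6·t^2 - 15·t + 10)/30 + C, the region integral is ≈ 0.0183288 and the full one is 1/30.
Evaluating gives P = 0.54986.

P ≈ 0.5499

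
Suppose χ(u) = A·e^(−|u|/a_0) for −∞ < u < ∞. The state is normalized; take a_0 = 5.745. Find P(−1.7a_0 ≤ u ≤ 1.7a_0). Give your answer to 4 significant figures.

P ≈ 0.9666

The probability is P = ∫ |χ|² du over [−1.7a_0, 1.7a_0].
The normalization integral ∫|χ|²du over the whole domain equals a_0·A², and A² cancels in the ratio.
Both integrals are even about u = 0, so only the u ≥ 0 halves are needed (the factors of 2 cancel). Let t = u/a_0; then A² and the length scale cancel, so P = ∫_{0}^{1.7} e^(-2·t) dt ÷ ∫_{0}^{∞} e^(-2·t) dt.
An antiderivative of e^(-2·t) is -e^(-2·t)/2; evaluating from 0 to 1.7 gives 1/2 - e^(-17/5)/2, while the full integral is 1/2.
Taking the ratio, P = 0.96663.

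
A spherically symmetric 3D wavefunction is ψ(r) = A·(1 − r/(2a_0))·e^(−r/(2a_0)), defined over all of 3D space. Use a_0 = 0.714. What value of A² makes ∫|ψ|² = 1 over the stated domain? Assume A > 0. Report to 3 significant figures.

A^2 ≈ 0.109

We need A² ∫|f|² 4πr² dr = 1, taking the integral from 0 to ∞.
The angular integral contributes 4π, leaving ∫₀^∞ r²|ψ|² dr.
With ψ = A·(1 − r/(2a_0))·e^(−r/(2a_0)), the integral evaluates to A²·[8·π·a_0^3].
So A² = (8·π·a_0^3)^(−1).
Substituting a_0 = 0.714 gives A² = 0.1093, so A = 0.3306.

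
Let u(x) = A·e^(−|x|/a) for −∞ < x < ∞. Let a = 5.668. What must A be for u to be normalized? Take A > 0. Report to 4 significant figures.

Normalization requires ∫|u|² dx = 1, integrated from −∞ to ∞.
With u = A·e^(−|x|/a), the integral evaluates to A²·[a].
So A² = (a)^(−1).
Substituting a = 5.668 gives A² = 0.17643, so A = 0.42003.

A ≈ 0.4200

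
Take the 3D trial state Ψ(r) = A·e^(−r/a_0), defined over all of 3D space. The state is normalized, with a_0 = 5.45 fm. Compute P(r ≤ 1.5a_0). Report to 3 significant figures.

Integrate the radial probability density 4πr²|Ψ|² over r ≤ 1.5a_0.
Normalization gives A² = 1/(π·a_0^3).
Let u = r/a_0; then A², 4π and the length scale all cancel, so P = ∫_{0}^{1.5} u^2·e^(-2·u) du ÷ ∫_{0}^{∞} u^2·e^(-2·u) du.
Using ∫ u^2·e^(-2·u) du = -(2·u^2 + 2·u + 1)·e^(-2·u)/4, the numerator is 1/4 - 17·e^(-3)/8 and the denominator is 1/4.
This evaluates to P = 0.5768.

P ≈ 0.577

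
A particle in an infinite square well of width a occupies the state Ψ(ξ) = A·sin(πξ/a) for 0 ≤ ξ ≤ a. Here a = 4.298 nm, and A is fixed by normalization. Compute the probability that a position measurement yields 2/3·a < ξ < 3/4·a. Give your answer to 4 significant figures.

The probability is P = ∫ |Ψ|² dξ over [2/3·a, 3/4·a].
Since A² = 1/(a/2), this is the region integral divided by the full normalization integral.
In terms of u = ξ/a (A² and the length scale cancel between numerator and denominator), P = [∫_{2/3}^{3/4} sin(π·u)^2 du] / [∫_{0}^{1} sin(π·u)^2 du].
Using ∫ sin(π·u)^2 du = u/2 - sin(2·π·u)/(4·π), the numerator is -√(3)/(8·π) + 1/24 + 1/(4·π) and the denominator is 1/2.
This works out to P = (-3·√(3) + π + 6)/(12·π).

P ≈ 0.1047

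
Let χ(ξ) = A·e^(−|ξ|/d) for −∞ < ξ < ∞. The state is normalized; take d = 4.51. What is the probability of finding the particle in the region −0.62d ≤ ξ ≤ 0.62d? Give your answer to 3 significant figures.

P ≈ 0.711

|χ|² is the probability density, so P = ∫_{−0.62d}^{0.62d} |χ|² dξ.
With A² fixed by ∫|χ|² = 1, i.e. A² = (d)^(−1), substitute and integrate.
Both integrals are even about ξ = 0, so only the ξ ≥ 0 halves are needed (the factors of 2 cancel). Substituting u = ξ/d, A² and the length scale cancel in the ratio: P = ∫_{0}^{0.62} e^(-2·u) du / ∫_{0}^{∞} e^(-2·u) du.
With ∫ e^(-2·u) du = -e^(-2·u)/2 + C, the region integral is 1/2 - e^(-31/25)/2 and the full one is 1/2.
Evaluating gives P = 0.7106.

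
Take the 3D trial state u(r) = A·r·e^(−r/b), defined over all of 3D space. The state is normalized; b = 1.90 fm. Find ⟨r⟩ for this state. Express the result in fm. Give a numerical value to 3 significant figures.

By definition ⟨r⟩ = ∫ r |u(r)|² 4πr² dr.
Since the A² factors cancel between numerator and denominator, ⟨r⟩ = 5·b/2.
Putting b = 1.90 gives 4.750.

⟨r⟩ ≈ 4.75 fm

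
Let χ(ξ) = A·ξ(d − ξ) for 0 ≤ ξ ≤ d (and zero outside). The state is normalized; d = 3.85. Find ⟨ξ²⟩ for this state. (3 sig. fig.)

The expectation value is the |χ|²-weighted average of ξ^2: ∫ ξ^2|χ|² dξ.
The ratio of the moment integral to the normalization integral gives ⟨ξ²⟩ = 2·d^2/7.
Putting d = 3.85 gives 4.235.

⟨ξ^2⟩ ≈ 4.24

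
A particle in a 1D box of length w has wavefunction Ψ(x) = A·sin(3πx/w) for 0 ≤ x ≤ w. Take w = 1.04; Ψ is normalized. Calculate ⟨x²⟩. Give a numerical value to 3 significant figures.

⟨x^2⟩ ≈ 0.354

By definition ⟨x²⟩ = ∫ x^2 |Ψ(x)|² dx.
With ∫₀^w sin²(nπx/w) dx = w/2, the ratio of the moment integral to the normalization integral gives ⟨x²⟩ = -w^2/(18·π^2) + w^2/3.
Putting w = 1.04 gives 0.3544.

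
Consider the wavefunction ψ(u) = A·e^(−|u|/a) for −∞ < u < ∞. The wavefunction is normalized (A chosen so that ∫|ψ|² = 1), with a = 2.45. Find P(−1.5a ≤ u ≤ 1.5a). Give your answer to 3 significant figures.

P = ∫_{−1.5a}^{1.5a} |ψ(u)|² du.
With A² fixed by ∫|ψ|² = 1, i.e. A² = (a)^(−1), substitute and integrate.
By symmetry take twice the u ≥ 0 contribution in numerator and denominator; the 2's cancel. Substituting t = u/a, A² and the length scale cancel in the ratio: P = ∫_{0}^{1.5} e^(-2·t) dt / ∫_{0}^{∞} e^(-2·t) dt.
Using ∫ e^(-2·t) dt = -e^(-2·t)/2, the numerator is 1/2 - e^(-3)/2 and the denominator is 1/2.
The result is P = 0.9502.

P ≈ 0.950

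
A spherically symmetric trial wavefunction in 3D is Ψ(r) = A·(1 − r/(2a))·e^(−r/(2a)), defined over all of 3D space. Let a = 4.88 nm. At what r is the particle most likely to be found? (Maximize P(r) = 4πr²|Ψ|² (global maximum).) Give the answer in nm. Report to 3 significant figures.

r ≈ 25.6 nm

The maximum of P(r) = 4πr²|Ψ|² occurs where its derivative vanishes.
This gives r = a·(√(5) + 3).
With a = 4.88, the most probable radial distance is 25.55 nm.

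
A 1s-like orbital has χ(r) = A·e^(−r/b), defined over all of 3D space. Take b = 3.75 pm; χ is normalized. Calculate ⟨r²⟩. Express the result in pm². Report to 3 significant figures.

⟨r^2⟩ ≈ 42.2 pm^2

⟨r²⟩ = ∫ r^2 |χ|² 4πr² dr over the full domain.
Since the A² factors cancel between numerator and denominator, ⟨r²⟩ = 3·b^2.
With b = 3.75, ⟨r^2⟩ = 42.19.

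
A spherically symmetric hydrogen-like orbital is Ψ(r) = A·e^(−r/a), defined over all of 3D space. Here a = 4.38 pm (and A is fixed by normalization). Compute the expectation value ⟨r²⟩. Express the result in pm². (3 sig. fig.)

⟨r^2⟩ ≈ 57.6 pm^2

The expectation value is the |Ψ|²-weighted average of r^2: ∫ r^2|Ψ|² 4πr² dr.
Using ∫₀^∞ rⁿ e^(−αr) dr = n!/αⁿ⁺¹, since the A² factors cancel between numerator and denominator, ⟨r²⟩ = 3·a^2.
With a = 4.38, ⟨r^2⟩ = 57.55.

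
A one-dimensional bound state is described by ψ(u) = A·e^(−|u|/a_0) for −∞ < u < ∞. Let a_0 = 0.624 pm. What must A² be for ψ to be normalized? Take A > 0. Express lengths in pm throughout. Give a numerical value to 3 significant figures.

A^2 ≈ 1.60 pm^(-1)

Require ∫ |ψ|² du = 1 over the whole domain.
Carrying out the integral gives A² · a_0.
So A² = (a_0)^(−1).
Plugging in a_0 = 0.624 yields A = 1.266.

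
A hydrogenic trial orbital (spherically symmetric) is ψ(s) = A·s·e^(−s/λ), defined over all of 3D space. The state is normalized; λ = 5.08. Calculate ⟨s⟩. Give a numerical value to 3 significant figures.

⟨s⟩ ≈ 12.7

By definition ⟨s⟩ = ∫ s |ψ(s)|² 4πs² ds.
Using ∫₀^∞ sⁿ e^(−αs) ds = n!/αⁿ⁺¹, since the A² factors cancel between numerator and denominator, ⟨s⟩ = 5·λ/2.
Putting λ = 5.08 gives 12.70.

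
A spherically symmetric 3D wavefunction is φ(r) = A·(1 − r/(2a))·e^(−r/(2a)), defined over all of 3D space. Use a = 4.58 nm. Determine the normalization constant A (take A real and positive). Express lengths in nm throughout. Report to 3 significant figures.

Require ∫ |φ|² 4πr² dr = 1 over the whole domain.
Using ∫₀^∞ rⁿ e^(−αr) dr = n!/αⁿ⁺¹, the integral (without the A² prefactor) comes out to 8·π·a^3.
Hence A² = 1/[8·π·a^3].
Plugging in a = 4.58 yields A = 0.02035.

A ≈ 0.0204 nm^(-3/2)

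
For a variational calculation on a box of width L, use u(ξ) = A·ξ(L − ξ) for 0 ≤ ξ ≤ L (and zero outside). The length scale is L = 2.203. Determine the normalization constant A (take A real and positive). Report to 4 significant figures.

We need A² ∫|f|² dξ = 1, taking the integral from 0 to L.
∫|u|² dξ = A²·(L^5/30).
So A² = (L^5/30)^(−1).
With L = 2.203: A² = 0.57816 and A = 0.76037.

A ≈ 0.7604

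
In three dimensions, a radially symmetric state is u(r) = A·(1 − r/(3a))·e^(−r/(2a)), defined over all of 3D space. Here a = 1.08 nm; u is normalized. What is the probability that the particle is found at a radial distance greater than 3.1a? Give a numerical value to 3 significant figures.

P ≈ 0.647

Integrate the radial probability density 4πr²|u|² over r > 3.1a.
A² is fixed by ∫₀^∞ 4πr²|u|² dr = 1, i.e. A² = (8·π·a^3/3)^(−1).
Let t = r/a; then A², 4π and the length scale all cancel, so P = ∫_{3.1}^{∞} t^2·(1 - t/3)^2·e^(-t) dt ÷ ∫_{0}^{∞} t^2·(1 - t/3)^2·e^(-t) dt.
An antiderivative of t^2·(1 - t/3)^2·e^(-t) is (-t^4 + 2·t^3 - 3·t^2 - 6·t - 6)·e^(-t)/9; evaluating from 3.1 to ∞ gives ≈ 0.43147, while the full integral is 2/3.
The region integral divided by the full integral gives P = 0.6472.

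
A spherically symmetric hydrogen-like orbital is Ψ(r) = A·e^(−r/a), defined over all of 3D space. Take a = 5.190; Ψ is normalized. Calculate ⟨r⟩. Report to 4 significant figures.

⟨r⟩ ≈ 7.785

⟨r⟩ = ∫ r |Ψ|² 4πr² dr over the full domain.
Recall ∫₀^∞ r^m e^(−r/β) dr = m!·β^(m+1), evaluating both integrals, ⟨r⟩ = 3·a/2.
With a = 5.190, ⟨r⟩ = 7.7850.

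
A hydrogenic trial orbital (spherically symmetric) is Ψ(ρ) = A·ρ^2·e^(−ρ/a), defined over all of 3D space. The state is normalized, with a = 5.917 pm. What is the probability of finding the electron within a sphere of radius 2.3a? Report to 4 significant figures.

P = ∫ |Ψ|² 4πρ² dρ over ρ ≤ 2.3a.
The full normalization integral is A²·[45·π·a^7/2] = 1, fixing A².
Substituting u = ρ/a, A², 4π and the length scale all cancel in the ratio: P = ∫_{0}^{2.3} u^6·e^(-2·u) du / ∫_{0}^{∞} u^6·e^(-2·u) du.
An antiderivative of u^6·e^(-2·u) is -(4·u^6 + 12·u^5 + 30·u^4 + 60·u^3 + 90·u^2 + 90·u + 45)·e^(-2·u)/8; evaluating from 0 to 2.3 gives ≈ 1.02359, while the full integral is 45/8.
The region integral divided by the full integral gives P = 0.18197.

P ≈ 0.1820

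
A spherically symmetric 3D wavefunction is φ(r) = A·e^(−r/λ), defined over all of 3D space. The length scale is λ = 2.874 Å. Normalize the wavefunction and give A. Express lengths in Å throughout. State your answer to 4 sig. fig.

Normalization requires ∫|φ|² 4πr² dr = 1, integrated from 0 to ∞.
Carrying out the integral gives A² · π·λ^3.
Setting this equal to 1 gives A² = 1/(π·λ^3).
With λ = 2.874: A² = 0.013409 and A = 0.11580.

A ≈ 0.1158 Å^(-3/2)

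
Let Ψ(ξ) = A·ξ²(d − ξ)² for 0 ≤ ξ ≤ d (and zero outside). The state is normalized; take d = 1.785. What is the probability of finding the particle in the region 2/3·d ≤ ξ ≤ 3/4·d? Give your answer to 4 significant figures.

|Ψ|² is the probability density, so P = ∫_{2/3·d}^{3/4·d} |Ψ|² dξ.
With A² fixed by ∫|Ψ|² = 1, i.e. A² = (d^9/630)^(−1), substitute and integrate.
Let u = ξ/d; then A² and the length scale cancel, so P = ∫_{2/3}^{3/4} u^4·(1 - u)^4 du ÷ ∫_{0}^{1} u^4·(1 - u)^4 du.
Using ∫ u^4·(1 - u)^4 du = u^5·(70·u^4 - 315·u^3 + 540·u^2 - 420·u + 126)/630, the numerator is ≈ 0.000152252 and the denominator is 1/630.
The result is P = 0.095918.

P ≈ 0.09592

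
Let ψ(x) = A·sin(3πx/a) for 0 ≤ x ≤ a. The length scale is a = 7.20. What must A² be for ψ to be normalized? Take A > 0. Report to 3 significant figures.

A^2 ≈ 0.278

Require ∫ |ψ|² dx = 1 over the whole domain.
∫|ψ|² dx = A²·(a/2).
Hence A² = 1/[a/2].
With a = 7.20: A² = 0.2778 and A = 0.5270.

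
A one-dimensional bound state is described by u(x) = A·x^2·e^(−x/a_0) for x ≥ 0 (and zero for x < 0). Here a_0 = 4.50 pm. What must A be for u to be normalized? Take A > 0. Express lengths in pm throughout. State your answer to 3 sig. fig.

We need A² ∫|f|² dx = 1, taking the integral from 0 to ∞.
Recall ∫₀^∞ x^m e^(−x/β) dx = m!·β^(m+1), the integral (without the A² prefactor) comes out to 3·a_0^5/4.
So A² = (3·a_0^5/4)^(−1).
Substituting a_0 = 4.50 gives A² = 0.0007226, so A = 0.02688.

A ≈ 0.0269 pm^(-5/2)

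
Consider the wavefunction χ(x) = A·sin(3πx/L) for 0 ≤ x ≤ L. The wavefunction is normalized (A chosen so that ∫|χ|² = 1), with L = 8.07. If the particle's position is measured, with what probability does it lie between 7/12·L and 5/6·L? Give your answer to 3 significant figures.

The probability is P = ∫ |χ|² dx over [7/12·L, 5/6·L].
Since A² = 1/(L/2), this is the region integral divided by the full normalization integral.
In terms of u = x/L (A² and the length scale cancel between numerator and denominator), P = [∫_{7/12}^{5/6} sin(3·π·u)^2 du] / [∫_{0}^{1} sin(3·π·u)^2 du].
An antiderivative of sin(3·π·u)^2 is u/2 - sin(6·π·u)/(12·π); evaluating from 7/12 to 5/6 gives 1/8 - 1/(12·π), while the full integral is 1/2.
Evaluating gives P = (-2 + 3·π)/(12·π).

P ≈ 0.197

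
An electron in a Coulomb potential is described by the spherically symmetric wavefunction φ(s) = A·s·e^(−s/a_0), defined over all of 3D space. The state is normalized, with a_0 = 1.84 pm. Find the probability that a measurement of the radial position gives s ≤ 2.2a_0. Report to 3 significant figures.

P = ∫ |φ|² 4πs² ds over s ≤ 2.2a_0.
Normalization gives A² = 1/(3·π·a_0^5).
Substituting u = s/a_0, A², 4π and the length scale all cancel in the ratio: P = ∫_{0}^{2.2} u^4·e^(-2·u) du / ∫_{0}^{∞} u^4·e^(-2·u) du.
An antiderivative of u^4·e^(-2·u) is -(u^4/2 + u^3 + 3·u^2/2 + 3·u/2 + 3/4)·e^(-2·u); evaluating from 0 to 2.2 gives ≈ 0.33661, while the full integral is 3/4.
The region integral divided by the full integral gives P = 0.4488.

P ≈ 0.449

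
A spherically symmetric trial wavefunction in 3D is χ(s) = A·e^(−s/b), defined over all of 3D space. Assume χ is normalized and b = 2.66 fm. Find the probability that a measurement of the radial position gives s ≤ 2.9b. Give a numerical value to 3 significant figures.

P ≈ 0.928

With dV = 4πs²ds, the probability is ∫|χ|² dV over s ≤ 2.9b.
A² is fixed by ∫₀^∞ 4πs²|χ|² ds = 1, i.e. A² = (π·b^3)^(−1).
Substituting u = s/b, A², 4π and the length scale all cancel in the ratio: P = ∫_{0}^{2.9} u^2·e^(-2·u) du / ∫_{0}^{∞} u^2·e^(-2·u) du.
Using ∫ u^2·e^(-2·u) du = -(2·u^2 + 2·u + 1)·e^(-2·u)/4, the numerator is 1/4 - 1181·e^(-29/5)/200 and the denominator is 1/4.
Taking the ratio yields P = 0.9285.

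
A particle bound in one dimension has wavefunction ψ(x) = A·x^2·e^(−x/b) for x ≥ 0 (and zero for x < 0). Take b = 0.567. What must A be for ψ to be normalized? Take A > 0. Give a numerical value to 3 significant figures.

A ≈ 4.77

The normalization condition is ∫|ψ|² dx = 1 from 0 to ∞.
Carrying out the integral gives A² · 3·b^5/4.
Hence A² = 1/[3·b^5/4].
Plugging in b = 0.567 yields A = 4.770.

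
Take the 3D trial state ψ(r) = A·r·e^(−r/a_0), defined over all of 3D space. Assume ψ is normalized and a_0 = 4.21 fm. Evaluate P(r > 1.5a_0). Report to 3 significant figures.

P = ∫ |ψ|² 4πr² dr over r > 1.5a_0.
A² is fixed by ∫₀^∞ 4πr²|ψ|² dr = 1, i.e. A² = (3·π·a_0^5)^(−1).
In terms of u = r/a_0 (A², 4π and the length scale all cancel between numerator and denominator), P = [∫_{1.5}^{∞} u^4·e^(-2·u) du] / [∫_{0}^{∞} u^4·e^(-2·u) du].
Using ∫ u^4·e^(-2·u) du = -(u^4/2 + u^3 + 3·u^2/2 + 3·u/2 + 3/4)·e^(-2·u), the numerator is 393·e^(-3)/32 and the denominator is 3/4.
Taking the ratio yields P = 0.8153.

P ≈ 0.815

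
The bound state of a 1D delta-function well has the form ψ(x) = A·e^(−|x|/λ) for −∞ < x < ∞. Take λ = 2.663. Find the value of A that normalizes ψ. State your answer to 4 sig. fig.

A ≈ 0.6128

We need A² ∫|f|² dx = 1, taking the integral from −∞ to ∞.
∫|ψ|² dx = A²·(λ).
Substituting λ = 2.663 gives A² = 0.37552, so A = 0.61279.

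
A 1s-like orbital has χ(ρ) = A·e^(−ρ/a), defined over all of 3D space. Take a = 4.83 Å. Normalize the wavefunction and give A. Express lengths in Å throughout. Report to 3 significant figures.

A ≈ 0.0532 Å^(-3/2)

We need A² ∫|f|² 4πρ² dρ = 1, taking the integral from 0 to ∞.
The angular integral contributes 4π, leaving ∫₀^∞ ρ²|χ|² dρ.
With χ = A·e^(−ρ/a), the integral evaluates to A²·[π·a^3].
Plugging in a = 4.83 yields A = 0.05315.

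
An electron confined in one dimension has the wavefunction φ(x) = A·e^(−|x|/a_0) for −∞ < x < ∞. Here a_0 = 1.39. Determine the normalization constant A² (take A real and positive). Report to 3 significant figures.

Normalization requires ∫|φ|² dx = 1, integrated from −∞ to ∞.
Recall ∫₀^∞ x^m e^(−x/β) dx = m!·β^(m+1), carrying out the integral gives A² · a_0.
Setting this equal to 1 gives A² = 1/(a_0).
With a_0 = 1.39: A² = 0.7194 and A = 0.8482.

A^2 ≈ 0.719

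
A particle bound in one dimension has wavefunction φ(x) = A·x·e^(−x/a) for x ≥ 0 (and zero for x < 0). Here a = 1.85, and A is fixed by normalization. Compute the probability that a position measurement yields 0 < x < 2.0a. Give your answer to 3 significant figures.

P = ∫_{0}^{2.0a} |φ(x)|² dx.
Since A² = 1/(a^3/4), this is the region integral divided by the full normalization integral.
Substituting u = x/a, A² and the length scale cancel in the ratio: P = ∫_{0}^{2.0} u^2·e^(-2·u) du / ∫_{0}^{∞} u^2·e^(-2·u) du.
An antiderivative of u^2·e^(-2·u) is -(2·u^2 + 2·u + 1)·e^(-2·u)/4; evaluating from 0 to 2.0 gives 1/4 - 13·e^(-4)/4, while the full integral is 1/4.
The result is P = 0.7619.

P ≈ 0.762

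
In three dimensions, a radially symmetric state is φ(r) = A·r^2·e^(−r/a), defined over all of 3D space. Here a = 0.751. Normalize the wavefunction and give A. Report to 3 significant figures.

A ≈ 0.324

Require ∫ |φ|² 4πr² dr = 1 over the whole domain.
(Spherical symmetry: dV = 4πr² dr.)
Carrying out the integral gives A² · 45·π·a^7/2.
Hence A² = 1/[45·π·a^7/2].
Substituting a = 0.751 gives A² = 0.1050, so A = 0.3240.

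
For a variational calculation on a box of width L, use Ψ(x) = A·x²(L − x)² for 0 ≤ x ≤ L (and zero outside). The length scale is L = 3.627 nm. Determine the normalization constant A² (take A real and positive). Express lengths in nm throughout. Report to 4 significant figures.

A^2 ≈ 0.005800 nm^(-9)

We need A² ∫|f|² dx = 1, taking the integral from 0 to L.
Expanding the polynomial and integrating term by term, with Ψ = A·x²(L − x)², the integral evaluates to A²·[L^9/630].
Hence A² = 1/[L^9/630].
With L = 3.627: A² = 0.0057998 and A = 0.076156.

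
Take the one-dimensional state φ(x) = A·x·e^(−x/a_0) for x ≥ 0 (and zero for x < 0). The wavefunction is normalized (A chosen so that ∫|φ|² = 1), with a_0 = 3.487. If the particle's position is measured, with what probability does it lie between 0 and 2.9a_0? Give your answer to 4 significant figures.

P ≈ 0.9285

|φ|² is the probability density, so P = ∫_{0}^{2.9a_0} |φ|² dx.
Since A² = 1/(a_0^3/4), this is the region integral divided by the full normalization integral.
In terms of u = x/a_0 (A² and the length scale cancel between numerator and denominator), P = [∫_{0}^{2.9} u^2·e^(-2·u) du] / [∫_{0}^{∞} u^2·e^(-2·u) du].
With ∫ u^2·e^(-2·u) du = -(2·u^2 + 2·u + 1)·e^(-2·u)/4 + C, the region integral is 1/4 - 1181·e^(-29/5)/200 and the full one is 1/4.
Evaluating gives P = 0.92849.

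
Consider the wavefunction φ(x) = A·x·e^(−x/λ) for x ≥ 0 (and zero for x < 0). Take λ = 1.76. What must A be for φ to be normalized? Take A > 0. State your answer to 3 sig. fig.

Require ∫ |φ|² dx = 1 over the whole domain.
∫|φ|² dx = A²·(λ^3/4).
So A² = (λ^3/4)^(−1).
With λ = 1.76: A² = 0.7337 and A = 0.8566.

A ≈ 0.857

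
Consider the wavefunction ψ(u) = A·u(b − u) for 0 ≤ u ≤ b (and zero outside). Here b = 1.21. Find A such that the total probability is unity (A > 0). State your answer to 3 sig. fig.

A ≈ 3.40

Normalization requires ∫|ψ|² du = 1, integrated from 0 to b.
Expanding the polynomial and integrating term by term, ∫|ψ|² du = A²·(b^5/30).
Hence A² = 1/[b^5/30].
Substituting b = 1.21 gives A² = 11.57, so A = 3.401.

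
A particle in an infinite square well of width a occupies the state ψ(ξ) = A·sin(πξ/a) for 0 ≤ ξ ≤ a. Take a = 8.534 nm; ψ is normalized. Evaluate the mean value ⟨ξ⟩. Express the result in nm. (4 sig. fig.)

The expectation value is the |ψ|²-weighted average of ξ: ∫ ξ|ψ|² dξ.
With ∫₀^a sin²(nπξ/a) dξ = a/2, evaluating both integrals, ⟨ξ⟩ = a/2.
With a = 8.534, ⟨ξ⟩ = 4.2670.

⟨ξ⟩ ≈ 4.267 nm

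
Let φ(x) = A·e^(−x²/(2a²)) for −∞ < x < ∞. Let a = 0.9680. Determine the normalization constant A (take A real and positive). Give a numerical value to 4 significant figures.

The normalization condition is ∫|φ|² dx = 1 from −∞ to ∞.
Using the Gaussian integral ∫_{−∞}^{∞} e^(−αx²) dx = √(π/α), the integral (without the A² prefactor) comes out to √(π)·a.
With a = 0.9680: A² = 0.58284 and A = 0.76344.

A ≈ 0.7634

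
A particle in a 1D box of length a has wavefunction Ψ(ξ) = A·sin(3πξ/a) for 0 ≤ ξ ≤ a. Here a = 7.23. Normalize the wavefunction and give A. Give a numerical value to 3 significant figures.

A ≈ 0.526

Require ∫ |Ψ|² dξ = 1 over the whole domain.
Using sin²θ = (1 − cos 2θ)/2, the integral (without the A² prefactor) comes out to a/2.
Setting this equal to 1 gives A² = 1/(a/2).
Substituting a = 7.23 gives A² = 0.2766, so A = 0.5260.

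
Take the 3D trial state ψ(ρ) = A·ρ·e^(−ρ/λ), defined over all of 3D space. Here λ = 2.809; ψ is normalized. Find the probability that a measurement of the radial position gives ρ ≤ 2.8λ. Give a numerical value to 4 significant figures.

With dV = 4πρ²dρ, the probability is ∫|ψ|² dV over ρ ≤ 2.8λ.
A² is fixed by ∫₀^∞ 4πρ²|ψ|² dρ = 1, i.e. A² = (3·π·λ^5)^(−1).
Let u = ρ/λ; then A², 4π and the length scale all cancel, so P = ∫_{0}^{2.8} u^4·e^(-2·u) du ÷ ∫_{0}^{∞} u^4·e^(-2·u) du.
An antiderivative of u^4·e^(-2·u) is -(u^4/2 + u^3 + 3·u^2/2 + 3·u/2 + 3/4)·e^(-2·u); evaluating from 0 to 2.8 gives ≈ 0.493387, while the full integral is 3/4.
Taking the ratio yields P = 0.65785.

P ≈ 0.6578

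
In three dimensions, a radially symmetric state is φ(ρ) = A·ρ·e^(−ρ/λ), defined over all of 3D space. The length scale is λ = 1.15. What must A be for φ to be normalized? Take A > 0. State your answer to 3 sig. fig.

A ≈ 0.230

The normalization condition is ∫|φ|² 4πρ² dρ = 1 from 0 to ∞.
The angular integral contributes 4π, leaving ∫₀^∞ ρ²|φ|² dρ.
Using ∫₀^∞ ρⁿ e^(−αρ) dρ = n!/αⁿ⁺¹, carrying out the integral gives A² · 3·π·λ^5.
Hence A² = 1/[3·π·λ^5].
Substituting λ = 1.15 gives A² = 0.05275, so A = 0.2297.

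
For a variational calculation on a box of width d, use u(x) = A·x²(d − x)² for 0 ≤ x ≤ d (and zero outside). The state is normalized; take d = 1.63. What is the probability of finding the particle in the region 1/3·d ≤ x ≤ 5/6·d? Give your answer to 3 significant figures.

P ≈ 0.846

P = ∫_{1/3·d}^{5/6·d} |u(x)|² dx.
Since A² = 1/(d^9/630), this is the region integral divided by the full normalization integral.
In terms of t = x/d (A² and the length scale cancel between numerator and denominator), P = [∫_{1/3}^{5/6} t^4·(1 - t)^4 dt] / [∫_{0}^{1} t^4·(1 - t)^4 dt].
With ∫ t^4·(1 - t)^4 dt = t^5·(70·t^4 - 315·t^3 + 540·t^2 - 420·t + 126)/630 + C, the region integral is ≈ 0.0013432 and the full one is 1/630.
The result is P = 0.8462.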